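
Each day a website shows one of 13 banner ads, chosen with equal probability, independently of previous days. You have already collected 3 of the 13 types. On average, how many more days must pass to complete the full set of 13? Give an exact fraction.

95953/2520

Starting from 3 distinct types, each trial gives a new one with probability (13−i)/13 when i types are held, so the wait for the next new type is 13/(13−i).
E = 13/10 + 13/9 + 13/8 + 13/7 + 13/6 + 13/5 + 13/4 + 13/3 + 13/2 + 13/1 = 95953/2520.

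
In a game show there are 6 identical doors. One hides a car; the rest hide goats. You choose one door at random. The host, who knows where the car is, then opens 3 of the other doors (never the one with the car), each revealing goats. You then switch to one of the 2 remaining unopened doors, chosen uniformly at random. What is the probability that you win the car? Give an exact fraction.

Your original door holds the car with probability 1/6, so the other 5 collectively hold it with probability 5/6.
The host can always find 3 empty doors to open, so the reveals don't change that 5/6; it is now spread over the 2 remaining unopened doors.
P(win by switching) = (5/6) · (1/2) = 5/12.

5/12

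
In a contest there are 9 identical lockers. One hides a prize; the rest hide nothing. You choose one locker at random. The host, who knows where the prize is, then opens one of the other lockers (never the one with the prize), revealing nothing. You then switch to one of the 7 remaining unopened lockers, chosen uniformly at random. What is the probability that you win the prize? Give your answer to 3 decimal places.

0.127

Your original locker holds the prize with probability 1/9, so the other 8 collectively hold it with probability 8/9.
The host can always find an empty locker to open, so this doesn't change that 8/9; it is now spread over the 7 remaining unopened lockers.
P(win by switching) = (8/9) · (1/7) = 8/63 ≈ 0.127.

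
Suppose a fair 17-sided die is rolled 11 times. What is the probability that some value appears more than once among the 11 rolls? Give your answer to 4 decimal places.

P(all 11 different) = 17/17 · 16/17 · ··· · 7/17 ≈ 0.0144.
P(at least two equal) = 1 − 0.0144 = 0.9856.

0.9856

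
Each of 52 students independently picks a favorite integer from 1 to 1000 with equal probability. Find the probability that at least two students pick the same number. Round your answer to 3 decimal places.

0.741

It's easier to compute the probability that all 52 are distinct.
P(all distinct) = 1000/1000 · 999/1000 · ··· · 949/1000 ≈ 0.259.
So the probability of at least one match is 1 − 0.259 = 0.741.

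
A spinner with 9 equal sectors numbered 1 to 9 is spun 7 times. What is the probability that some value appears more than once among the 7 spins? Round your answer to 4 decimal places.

0.9621

P(all 7 different) = 9/9 · 8/9 · ··· · 3/9 ≈ 0.0379.
P(at least two equal) = 1 − 0.0379 = 0.9621.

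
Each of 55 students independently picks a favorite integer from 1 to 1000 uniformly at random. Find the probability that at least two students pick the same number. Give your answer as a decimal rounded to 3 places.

0.780

It's easier to compute the probability that all 55 are distinct.
P(all distinct) = 1000/1000 · 999/1000 · ··· · 946/1000 ≈ 0.220.
So the probability of at least one match is 1 − 0.220 = 0.780.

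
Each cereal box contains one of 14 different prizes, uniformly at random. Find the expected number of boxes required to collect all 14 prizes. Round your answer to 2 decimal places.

45.52

After i distinct types are collected, each trial gives a new one with probability (14−i)/14, so the expected wait for the next new type is 14/(14−i).
E = 14/14 + 14/13 + 14/12 + 14/11 + 14/10 + 14/9 + 14/8 + 14/7 + 14/6 + 14/5 + 14/4 + 14/3 + 14/2 + 14/1 = 1171733/25740 ≈ 45.52.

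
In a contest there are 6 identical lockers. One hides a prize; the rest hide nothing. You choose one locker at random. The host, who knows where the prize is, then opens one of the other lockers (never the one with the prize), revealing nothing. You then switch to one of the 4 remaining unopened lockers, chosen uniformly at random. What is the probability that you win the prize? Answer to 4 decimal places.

0.2083

Your original locker holds the prize with probability 1/6, so the other 5 collectively hold it with probability 5/6.
The host can always find an empty locker to open, so this doesn't change that 5/6; it is now spread over the 4 remaining unopened lockers.
P(win by switching) = (5/6) · (1/4) = 5/24 ≈ 0.2083.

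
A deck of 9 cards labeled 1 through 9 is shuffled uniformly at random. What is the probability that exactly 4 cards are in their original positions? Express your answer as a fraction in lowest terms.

Choose which 4 of the 9 are fixed: C(9,4) = 126 ways.
The remaining 5 must have no fixed point: D(5) = 44.
P = 126·44/362880 = 11/720.

11/720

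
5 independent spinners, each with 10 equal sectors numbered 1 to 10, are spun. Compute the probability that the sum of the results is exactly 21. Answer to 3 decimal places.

0.038

There are 10^5 = 100000 equally likely outcomes.
The number of ordered 5-tuples from {1,…,10} summing to 21 is 3795.
P(sum = 21) = 3795/100000 = 759/20000 ≈ 0.038.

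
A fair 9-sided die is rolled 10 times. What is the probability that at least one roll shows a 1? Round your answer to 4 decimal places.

0.6921

P(no roll shows a 1) = (8/9)^10 ≈ 0.3079.
P(at least one) = 1 − 0.3079 = 0.6921.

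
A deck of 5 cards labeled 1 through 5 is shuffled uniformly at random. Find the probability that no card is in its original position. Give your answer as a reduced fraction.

This is the derangement probability: permutations of 5 with no fixed point.
D(5) = 5! · (1 − 1/1! + 1/2! − ··· + (−1)^5/5!) = 44.
P = 44/120 = 11/30.

11/30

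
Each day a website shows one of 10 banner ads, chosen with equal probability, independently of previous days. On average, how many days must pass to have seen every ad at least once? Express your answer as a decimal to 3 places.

After i distinct types are collected, each trial gives a new one with probability (10−i)/10, so the expected wait for the next new type is 10/(10−i).
E = 10/10 + 10/9 + 10/8 + 10/7 + 10/6 + 10/5 + 10/4 + 10/3 + 10/2 + 10/1 = 7381/252 ≈ 29.290.

29.290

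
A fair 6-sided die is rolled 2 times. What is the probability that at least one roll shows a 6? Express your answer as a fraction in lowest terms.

P(no roll shows a 6) = (5/6)^2 = 25/36.
P(at least one) = 1 − 25/36 = 11/36.

11/36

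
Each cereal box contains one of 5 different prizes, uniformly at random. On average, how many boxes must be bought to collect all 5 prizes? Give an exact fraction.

137/12

After i distinct types are collected, each trial gives a new one with probability (5−i)/5, so the expected wait for the next new type is 5/(5−i).
E = 5/5 + 5/4 + 5/3 + 5/2 + 5/1 = 137/12.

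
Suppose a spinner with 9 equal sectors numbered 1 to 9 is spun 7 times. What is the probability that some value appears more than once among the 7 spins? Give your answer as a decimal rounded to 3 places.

P(all 7 different) = 9/9 · 8/9 · ··· · 3/9 ≈ 0.038.
P(at least two equal) = 1 − 0.038 = 0.962.

0.962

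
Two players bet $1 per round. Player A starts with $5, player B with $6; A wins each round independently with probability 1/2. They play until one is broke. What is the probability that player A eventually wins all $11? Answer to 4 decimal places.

0.4545

With a fair step, P(i) = ½P(i−1) + ½P(i+1) with P(0)=0, P(11)=1 has the linear solution P(i) = i/11.
P(5) = 5/11 ≈ 0.4545.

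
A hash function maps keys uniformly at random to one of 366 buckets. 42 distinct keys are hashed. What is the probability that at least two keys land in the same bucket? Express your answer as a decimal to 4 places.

It's easier to compute the probability that all 42 are distinct.
P(all distinct) = 366/366 · 365/366 · ··· · 325/366 ≈ 0.0866.
So the probability of at least one match is 1 − 0.0866 = 0.9134.

0.9134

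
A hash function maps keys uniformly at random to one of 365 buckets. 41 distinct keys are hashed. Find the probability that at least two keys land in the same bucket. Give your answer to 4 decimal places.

0.9032

It's easier to compute the probability that all 41 are distinct.
P(all distinct) = 365/365 · 364/365 · ··· · 325/365 ≈ 0.0968.
So the probability of at least one match is 1 − 0.0968 = 0.9032.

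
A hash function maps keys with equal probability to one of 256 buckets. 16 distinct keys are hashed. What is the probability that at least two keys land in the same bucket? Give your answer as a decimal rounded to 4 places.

0.3803

It's easier to compute the probability that all 16 are distinct.
P(all distinct) = 256/256 · 255/256 · ··· · 241/256 ≈ 0.6197.
So the probability of at least one match is 1 − 0.6197 = 0.3803.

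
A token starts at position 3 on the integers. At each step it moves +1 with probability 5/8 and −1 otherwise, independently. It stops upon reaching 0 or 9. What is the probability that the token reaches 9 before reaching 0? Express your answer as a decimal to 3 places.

Let r = q/p = (3/8)/(5/8) = 3/5. The recurrence P(i) = p·P(i+1) + q·P(i−1) with P(0)=0, P(9)=1 gives P(i) = (1 − r^i)/(1 − r^9).
P(3) = (1 − (3/5)^3) / (1 − (3/5)^9) = 15625/19729 ≈ 0.792.

0.792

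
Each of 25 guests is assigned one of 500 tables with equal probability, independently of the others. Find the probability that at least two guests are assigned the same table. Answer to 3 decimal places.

It's easier to compute the probability that all 25 are distinct.
P(all distinct) = 500/500 · 499/500 · ··· · 476/500 ≈ 0.543.
So the probability of at least one match is 1 − 0.543 = 0.457.

0.457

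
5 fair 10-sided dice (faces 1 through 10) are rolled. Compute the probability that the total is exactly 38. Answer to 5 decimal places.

0.01745

There are 10^5 = 100000 equally likely outcomes.
The number of ordered 5-tuples from {1,…,10} summing to 38 is 1745.
P(sum = 38) = 1745/100000 = 349/20000 ≈ 0.01745.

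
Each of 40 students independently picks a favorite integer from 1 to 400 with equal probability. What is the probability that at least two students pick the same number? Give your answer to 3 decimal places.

0.867

It's easier to compute the probability that all 40 are distinct.
P(all distinct) = 400/400 · 399/400 · ··· · 361/400 ≈ 0.133.
So the probability of at least one match is 1 − 0.133 = 0.867.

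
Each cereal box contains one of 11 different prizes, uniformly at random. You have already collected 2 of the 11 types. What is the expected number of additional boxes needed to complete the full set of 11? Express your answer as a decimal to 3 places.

Starting from 2 distinct types, each trial gives a new one with probability (11−i)/11 when i types are held, so the wait for the next new type is 11/(11−i).
E = 11/9 + 11/8 + 11/7 + 11/6 + 11/5 + 11/4 + 11/3 + 11/2 + 11/1 = 78419/2520 ≈ 31.119.

31.119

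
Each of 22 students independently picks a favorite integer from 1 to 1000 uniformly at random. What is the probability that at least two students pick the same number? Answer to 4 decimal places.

It's easier to compute the probability that all 22 are distinct.
P(all distinct) = 1000/1000 · 999/1000 · ··· · 979/1000 ≈ 0.7924.
So the probability of at least one match is 1 − 0.7924 = 0.2076.

0.2076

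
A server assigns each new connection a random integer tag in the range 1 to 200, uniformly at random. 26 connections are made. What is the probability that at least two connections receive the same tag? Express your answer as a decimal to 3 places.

It's easier to compute the probability that all 26 are distinct.
P(all distinct) = 200/200 · 199/200 · ··· · 175/200 ≈ 0.183.
So the probability of at least one match is 1 − 0.183 = 0.817.

0.817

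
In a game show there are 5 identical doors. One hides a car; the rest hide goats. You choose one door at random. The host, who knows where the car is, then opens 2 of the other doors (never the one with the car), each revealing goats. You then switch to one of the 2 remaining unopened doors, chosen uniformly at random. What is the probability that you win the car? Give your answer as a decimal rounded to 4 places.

0.4000

Your original door holds the car with probability 1/5, so the other 4 collectively hold it with probability 4/5.
The host can always find 2 empty doors to open, so the reveals don't change that 4/5; it is now spread over the 2 remaining unopened doors.
P(win by switching) = (4/5) · (1/2) = 2/5 ≈ 0.4000.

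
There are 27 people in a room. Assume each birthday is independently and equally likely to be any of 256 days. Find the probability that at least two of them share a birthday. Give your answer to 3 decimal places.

0.759

It's easier to compute the probability that all 27 are distinct.
P(all distinct) = 256/256 · 255/256 · ··· · 230/256 ≈ 0.241.
So the probability of at least one match is 1 − 0.241 = 0.759.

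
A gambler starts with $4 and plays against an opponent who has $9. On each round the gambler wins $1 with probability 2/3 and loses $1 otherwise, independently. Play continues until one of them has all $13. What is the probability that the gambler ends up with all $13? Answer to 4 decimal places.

Let r = q/p = (1/3)/(2/3) = 1/2. The recurrence P(i) = p·P(i+1) + q·P(i−1) with P(0)=0, P(13)=1 gives P(i) = (1 − r^i)/(1 − r^13).
P(4) = (1 − (1/2)^4) / (1 − (1/2)^13) = 7680/8191 ≈ 0.9376.

0.9376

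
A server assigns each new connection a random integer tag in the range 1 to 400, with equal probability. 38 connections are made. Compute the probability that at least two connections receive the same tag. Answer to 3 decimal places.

0.837

It's easier to compute the probability that all 38 are distinct.
P(all distinct) = 400/400 · 399/400 · ··· · 363/400 ≈ 0.163.
So the probability of at least one match is 1 − 0.163 = 0.837.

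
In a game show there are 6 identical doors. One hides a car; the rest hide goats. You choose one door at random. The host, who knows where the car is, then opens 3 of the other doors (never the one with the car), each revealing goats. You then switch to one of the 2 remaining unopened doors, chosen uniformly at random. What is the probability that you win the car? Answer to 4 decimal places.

Your original door holds the car with probability 1/6, so the other 5 collectively hold it with probability 5/6.
The host can always find 3 empty doors to open, so the reveals don't change that 5/6; it is now spread over the 2 remaining unopened doors.
P(win by switching) = (5/6) · (1/2) = 5/12 ≈ 0.4167.

0.4167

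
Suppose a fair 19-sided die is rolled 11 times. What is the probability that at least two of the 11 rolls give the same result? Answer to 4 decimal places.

P(all 11 different) = 19/19 · 18/19 · ··· · 9/19 ≈ 0.0259.
P(at least two equal) = 1 − 0.0259 = 0.9741.

0.9741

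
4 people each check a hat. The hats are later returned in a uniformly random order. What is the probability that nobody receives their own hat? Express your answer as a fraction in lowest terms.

3/8

This is the derangement probability: permutations of 4 with no fixed point.
D(4) = 4! · (1 − 1/1! + 1/2! − ··· + (−1)^4/4!) = 9.
P = 9/24 = 3/8.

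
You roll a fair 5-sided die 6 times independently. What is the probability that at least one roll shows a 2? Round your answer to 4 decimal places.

P(no roll shows a 2) = (4/5)^6 ≈ 0.2621.
P(at least one) = 1 − 0.2621 = 0.7379.

0.7379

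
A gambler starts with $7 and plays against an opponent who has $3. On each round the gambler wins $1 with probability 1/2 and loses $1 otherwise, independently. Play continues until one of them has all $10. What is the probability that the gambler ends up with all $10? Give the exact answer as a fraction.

With a fair step, P(i) = ½P(i−1) + ½P(i+1) with P(0)=0, P(10)=1 has the linear solution P(i) = i/10.
P(7) = 7/10.

7/10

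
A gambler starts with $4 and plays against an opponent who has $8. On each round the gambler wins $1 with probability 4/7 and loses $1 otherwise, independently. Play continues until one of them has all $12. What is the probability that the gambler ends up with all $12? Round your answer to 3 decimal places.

0.706

Let r = q/p = (3/7)/(4/7) = 3/4. The recurrence P(i) = p·P(i+1) + q·P(i−1) with P(0)=0, P(12)=1 gives P(i) = (1 − r^i)/(1 − r^12).
P(4) = (1 − (3/4)^4) / (1 − (3/4)^12) = 65536/92833 ≈ 0.706.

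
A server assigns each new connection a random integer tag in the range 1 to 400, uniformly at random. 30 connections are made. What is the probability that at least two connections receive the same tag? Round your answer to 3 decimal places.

0.672

It's easier to compute the probability that all 30 are distinct.
P(all distinct) = 400/400 · 399/400 · ··· · 371/400 ≈ 0.328.
So the probability of at least one match is 1 − 0.328 = 0.672.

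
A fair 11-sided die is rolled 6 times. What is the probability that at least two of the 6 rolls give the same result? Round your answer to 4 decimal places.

P(all 6 different) = 11/11 · 10/11 · ··· · 6/11 ≈ 0.1878.
P(at least two equal) = 1 − 0.1878 = 0.8122.

0.8122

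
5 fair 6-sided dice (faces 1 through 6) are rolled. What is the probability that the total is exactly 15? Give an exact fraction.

217/2592

There are 6^5 = 7776 equally likely outcomes.
The number of ordered 5-tuples from {1,…,6} summing to 15 is 651.
P(sum = 15) = 651/7776 = 217/2592.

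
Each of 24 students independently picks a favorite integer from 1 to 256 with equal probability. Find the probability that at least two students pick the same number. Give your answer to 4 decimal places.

0.6713

It's easier to compute the probability that all 24 are distinct.
P(all distinct) = 256/256 · 255/256 · ··· · 233/256 ≈ 0.3287.
So the probability of at least one match is 1 − 0.3287 = 0.6713.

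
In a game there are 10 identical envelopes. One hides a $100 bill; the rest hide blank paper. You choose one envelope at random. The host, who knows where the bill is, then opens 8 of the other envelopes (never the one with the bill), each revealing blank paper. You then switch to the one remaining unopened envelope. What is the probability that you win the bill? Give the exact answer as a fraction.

Your original envelope holds the bill with probability 1/10, so the other 9 collectively hold it with probability 9/10.
The host can always find 8 empty envelopes to open, so the reveals don't change that 9/10; it is now spread over the 1 remaining unopened envelope.
P(win by switching) = (9/10) · (1/1) = 9/10.

9/10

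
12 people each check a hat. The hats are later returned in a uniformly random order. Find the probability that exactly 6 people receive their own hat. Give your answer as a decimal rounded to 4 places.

Choose which 6 of the 12 are fixed: C(12,6) = 924 ways.
The remaining 6 must have no fixed point: D(6) = 265.
P = 924·265/479001600 = 53/103680 ≈ 0.0005.

0.0005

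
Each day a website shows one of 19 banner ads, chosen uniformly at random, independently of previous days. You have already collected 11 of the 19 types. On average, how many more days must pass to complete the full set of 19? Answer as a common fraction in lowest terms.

14459/280

Starting from 11 distinct types, each trial gives a new one with probability (19−i)/19 when i types are held, so the wait for the next new type is 19/(19−i).
E = 19/8 + 19/7 + 19/6 + 19/5 + 19/4 + 19/3 + 19/2 + 19/1 = 14459/280.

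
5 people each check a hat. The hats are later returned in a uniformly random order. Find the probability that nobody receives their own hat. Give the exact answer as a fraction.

11/30

This is the derangement probability: permutations of 5 with no fixed point.
D(5) = 5! · (1 − 1/1! + 1/2! − ··· + (−1)^5/5!) = 44.
P = 44/120 = 11/30.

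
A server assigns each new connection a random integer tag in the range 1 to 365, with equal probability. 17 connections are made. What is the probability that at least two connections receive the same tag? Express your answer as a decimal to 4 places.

0.3150

It's easier to compute the probability that all 17 are distinct.
P(all distinct) = 365/365 · 364/365 · ··· · 349/365 ≈ 0.6850.
So the probability of at least one match is 1 − 0.6850 = 0.3150.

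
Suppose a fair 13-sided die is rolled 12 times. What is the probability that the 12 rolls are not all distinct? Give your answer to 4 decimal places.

P(all 12 different) = 13/13 · 12/13 · ··· · 2/13 ≈ 0.0003.
P(at least two equal) = 1 − 0.0003 = 0.9997.

0.9997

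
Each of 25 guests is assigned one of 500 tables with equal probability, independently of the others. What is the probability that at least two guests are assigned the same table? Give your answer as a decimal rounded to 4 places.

0.4567

It's easier to compute the probability that all 25 are distinct.
P(all distinct) = 500/500 · 499/500 · ··· · 476/500 ≈ 0.5433.
So the probability of at least one match is 1 − 0.5433 = 0.4567.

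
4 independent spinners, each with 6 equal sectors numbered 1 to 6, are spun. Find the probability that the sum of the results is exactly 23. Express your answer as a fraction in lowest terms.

1/324

There are 6^4 = 1296 equally likely outcomes.
The number of ordered 4-tuples from {1,…,6} summing to 23 is 4.
P(sum = 23) = 4/1296 = 1/324.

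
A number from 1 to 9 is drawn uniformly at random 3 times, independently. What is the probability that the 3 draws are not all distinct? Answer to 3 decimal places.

0.309

P(all 3 different) = 9/9 · 8/9 · ··· · 7/9 ≈ 0.691.
P(at least two equal) = 1 − 0.691 = 0.309.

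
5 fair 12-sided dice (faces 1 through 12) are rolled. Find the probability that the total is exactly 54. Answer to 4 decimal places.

There are 12^5 = 248832 equally likely outcomes.
The number of ordered 5-tuples from {1,…,12} summing to 54 is 210.
P(sum = 54) = 210/248832 = 35/41472 ≈ 0.0008.

0.0008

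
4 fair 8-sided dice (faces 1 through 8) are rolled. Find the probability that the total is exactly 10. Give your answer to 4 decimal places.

0.0205

There are 8^4 = 4096 equally likely outcomes.
The number of ordered 4-tuples from {1,…,8} summing to 10 is 84.
P(sum = 10) = 84/4096 = 21/1024 ≈ 0.0205.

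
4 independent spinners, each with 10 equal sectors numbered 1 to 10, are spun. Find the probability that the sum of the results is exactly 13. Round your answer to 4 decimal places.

0.0220

There are 10^4 = 10000 equally likely outcomes.
The number of ordered 4-tuples from {1,…,10} summing to 13 is 220.
P(sum = 13) = 220/10000 = 11/500 ≈ 0.0220.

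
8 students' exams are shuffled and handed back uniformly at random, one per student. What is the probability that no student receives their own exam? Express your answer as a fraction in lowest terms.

2119/5760

This is the derangement probability: permutations of 8 with no fixed point.
D(8) = 8! · (1 − 1/1! + 1/2! − ··· + (−1)^8/8!) = 14833.
P = 14833/40320 = 2119/5760.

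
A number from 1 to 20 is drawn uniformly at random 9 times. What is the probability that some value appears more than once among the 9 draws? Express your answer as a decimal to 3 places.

0.881

P(all 9 different) = 20/20 · 19/20 · ··· · 12/20 ≈ 0.119.
P(at least two equal) = 1 − 0.119 = 0.881.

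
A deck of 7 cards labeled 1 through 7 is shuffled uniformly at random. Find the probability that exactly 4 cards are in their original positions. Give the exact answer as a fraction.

1/72

Choose which 4 of the 7 are fixed: C(7,4) = 35 ways.
The remaining 3 must have no fixed point: D(3) = 2.
P = 35·2/5040 = 1/72.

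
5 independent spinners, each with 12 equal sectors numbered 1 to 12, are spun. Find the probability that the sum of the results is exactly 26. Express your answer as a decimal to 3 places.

0.036

There are 12^5 = 248832 equally likely outcomes.
The number of ordered 5-tuples from {1,…,12} summing to 26 is 9075.
P(sum = 26) = 9075/248832 = 3025/82944 ≈ 0.036.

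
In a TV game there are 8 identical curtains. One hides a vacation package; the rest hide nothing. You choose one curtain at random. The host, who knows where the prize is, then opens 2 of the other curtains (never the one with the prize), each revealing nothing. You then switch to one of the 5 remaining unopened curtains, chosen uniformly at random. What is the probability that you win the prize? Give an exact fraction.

7/40

Your original curtain holds the prize with probability 1/8, so the other 7 collectively hold it with probability 7/8.
The host can always find 2 empty curtains to open, so the reveals don't change that 7/8; it is now spread over the 5 remaining unopened curtains.
P(win by switching) = (7/8) · (1/5) = 7/40.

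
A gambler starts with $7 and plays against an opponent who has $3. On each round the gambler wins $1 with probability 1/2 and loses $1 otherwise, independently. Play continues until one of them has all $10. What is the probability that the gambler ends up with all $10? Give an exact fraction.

7/10

With a fair step, P(i) = ½P(i−1) + ½P(i+1) with P(0)=0, P(10)=1 has the linear solution P(i) = i/10.
P(7) = 7/10.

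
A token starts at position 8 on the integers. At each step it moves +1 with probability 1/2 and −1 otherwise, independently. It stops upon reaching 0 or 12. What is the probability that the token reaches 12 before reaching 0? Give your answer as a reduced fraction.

With a fair step, P(i) = ½P(i−1) + ½P(i+1) with P(0)=0, P(12)=1 has the linear solution P(i) = i/12.
P(8) = 8/12 = 2/3.

2/3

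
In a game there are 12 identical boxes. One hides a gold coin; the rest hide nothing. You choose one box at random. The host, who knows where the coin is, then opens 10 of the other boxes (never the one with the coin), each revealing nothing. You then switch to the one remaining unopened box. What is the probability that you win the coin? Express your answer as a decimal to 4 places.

0.9167

Your original box holds the coin with probability 1/12, so the other 11 collectively hold it with probability 11/12.
The host can always find 10 empty boxes to open, so the reveals don't change that 11/12; it is now spread over the 1 remaining unopened box.
P(win by switching) = (11/12) · (1/1) = 11/12 ≈ 0.9167.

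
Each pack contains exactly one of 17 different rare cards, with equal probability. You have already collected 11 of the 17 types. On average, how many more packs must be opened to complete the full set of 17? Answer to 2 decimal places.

41.65

Starting from 11 distinct types, each trial gives a new one with probability (17−i)/17 when i types are held, so the wait for the next new type is 17/(17−i).
E = 17/6 + 17/5 + 17/4 + 17/3 + 17/2 + 17/1 = 833/20 ≈ 41.65.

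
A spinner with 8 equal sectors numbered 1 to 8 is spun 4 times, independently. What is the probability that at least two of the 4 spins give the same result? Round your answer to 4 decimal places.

P(all 4 different) = 8/8 · 7/8 · ··· · 5/8 ≈ 0.4102.
P(at least two equal) = 1 − 0.4102 = 0.5898.

0.5898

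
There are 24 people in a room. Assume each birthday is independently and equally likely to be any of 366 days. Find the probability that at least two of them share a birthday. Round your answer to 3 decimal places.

It's easier to compute the probability that all 24 are distinct.
P(all distinct) = 366/366 · 365/366 · ··· · 343/366 ≈ 0.463.
So the probability of at least one match is 1 − 0.463 = 0.537.

0.537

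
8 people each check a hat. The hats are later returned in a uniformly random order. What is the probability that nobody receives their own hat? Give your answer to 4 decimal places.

This is the derangement probability: permutations of 8 with no fixed point.
D(8) = 8! · (1 − 1/1! + 1/2! − ··· + (−1)^8/8!) = 14833.
P = 14833/40320 = 2119/5760 ≈ 0.3679.

0.3679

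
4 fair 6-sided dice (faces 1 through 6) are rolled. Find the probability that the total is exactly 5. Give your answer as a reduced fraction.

There are 6^4 = 1296 equally likely outcomes.
The number of ordered 4-tuples from {1,…,6} summing to 5 is 4.
P(sum = 5) = 4/1296 = 1/324.

1/324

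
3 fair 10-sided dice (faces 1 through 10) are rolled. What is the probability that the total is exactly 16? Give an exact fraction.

3/40

There are 10^3 = 1000 equally likely outcomes.
The number of ordered 3-tuples from {1,…,10} summing to 16 is 75.
P(sum = 16) = 75/1000 = 3/40.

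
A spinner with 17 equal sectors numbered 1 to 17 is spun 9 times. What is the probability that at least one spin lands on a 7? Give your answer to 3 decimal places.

P(no spin lands on a 7) = (16/17)^9 ≈ 0.579.
P(at least one) = 1 − 0.579 = 0.421.

0.421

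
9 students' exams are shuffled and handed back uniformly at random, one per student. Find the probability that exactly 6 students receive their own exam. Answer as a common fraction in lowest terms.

Choose which 6 of the 9 are fixed: C(9,6) = 84 ways.
The remaining 3 must have no fixed point: D(3) = 2.
P = 84·2/362880 = 1/2160.

1/2160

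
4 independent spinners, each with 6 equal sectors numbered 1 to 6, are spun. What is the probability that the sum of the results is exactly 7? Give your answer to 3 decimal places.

0.015

There are 6^4 = 1296 equally likely outcomes.
The number of ordered 4-tuples from {1,…,6} summing to 7 is 20.
P(sum = 7) = 20/1296 = 5/324 ≈ 0.015.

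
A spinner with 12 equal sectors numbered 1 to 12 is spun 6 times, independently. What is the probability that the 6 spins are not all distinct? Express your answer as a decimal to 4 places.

0.7772

P(all 6 different) = 12/12 · 11/12 · ··· · 7/12 ≈ 0.2228.
P(at least two equal) = 1 − 0.2228 = 0.7772.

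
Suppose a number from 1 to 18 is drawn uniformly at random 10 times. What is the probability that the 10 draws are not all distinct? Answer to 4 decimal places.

0.9555

P(all 10 different) = 18/18 · 17/18 · ··· · 9/18 ≈ 0.0445.
P(at least two equal) = 1 − 0.0445 = 0.9555.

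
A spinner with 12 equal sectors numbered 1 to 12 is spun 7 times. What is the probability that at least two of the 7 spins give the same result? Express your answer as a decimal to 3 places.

0.889

P(all 7 different) = 12/12 · 11/12 · ··· · 6/12 ≈ 0.111.
P(at least two equal) = 1 − 0.111 = 0.889.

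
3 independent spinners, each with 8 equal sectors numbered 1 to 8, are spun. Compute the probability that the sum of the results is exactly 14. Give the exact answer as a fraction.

There are 8^3 = 512 equally likely outcomes.
The number of ordered 3-tuples from {1,…,8} summing to 14 is 48.
P(sum = 14) = 48/512 = 3/32.

3/32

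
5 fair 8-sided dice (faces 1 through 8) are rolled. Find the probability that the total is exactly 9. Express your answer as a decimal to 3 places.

0.002

There are 8^5 = 32768 equally likely outcomes.
The number of ordered 5-tuples from {1,…,8} summing to 9 is 70.
P(sum = 9) = 70/32768 = 35/16384 ≈ 0.002.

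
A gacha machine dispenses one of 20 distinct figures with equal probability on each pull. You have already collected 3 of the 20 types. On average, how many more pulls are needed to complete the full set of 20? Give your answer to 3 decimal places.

68.791

Starting from 3 distinct types, each trial gives a new one with probability (20−i)/20 when i types are held, so the wait for the next new type is 20/(20−i).
E = 20/17 + 20/16 + 20/15 + 20/14 + 20/13 + 20/12 + 20/11 + 20/10 + 20/9 + 20/8 + 20/7 + 20/6 + 20/5 + 20/4 + 20/3 + 20/2 + 20/1 = 42142223/612612 ≈ 68.791.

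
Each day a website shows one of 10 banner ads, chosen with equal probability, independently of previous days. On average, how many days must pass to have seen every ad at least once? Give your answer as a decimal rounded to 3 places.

29.290

After i distinct types are collected, each trial gives a new one with probability (10−i)/10, so the expected wait for the next new type is 10/(10−i).
E = 10/10 + 10/9 + 10/8 + 10/7 + 10/6 + 10/5 + 10/4 + 10/3 + 10/2 + 10/1 = 7381/252 ≈ 29.290.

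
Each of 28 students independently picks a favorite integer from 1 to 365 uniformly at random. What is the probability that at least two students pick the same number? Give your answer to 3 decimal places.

0.654

It's easier to compute the probability that all 28 are distinct.
P(all distinct) = 365/365 · 364/365 · ··· · 338/365 ≈ 0.346.
So the probability of at least one match is 1 − 0.346 = 0.654.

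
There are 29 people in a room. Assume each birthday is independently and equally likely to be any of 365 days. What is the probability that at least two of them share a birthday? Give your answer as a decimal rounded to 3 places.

It's easier to compute the probability that all 29 are distinct.
P(all distinct) = 365/365 · 364/365 · ··· · 337/365 ≈ 0.319.
So the probability of at least one match is 1 − 0.319 = 0.681.

0.681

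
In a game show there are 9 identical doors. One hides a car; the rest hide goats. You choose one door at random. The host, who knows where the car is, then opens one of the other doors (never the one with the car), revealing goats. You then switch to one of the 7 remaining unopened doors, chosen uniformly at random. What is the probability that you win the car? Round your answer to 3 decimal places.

0.127

Your original door holds the car with probability 1/9, so the other 8 collectively hold it with probability 8/9.
The host can always find an empty door to open, so this doesn't change that 8/9; it is now spread over the 7 remaining unopened doors.
P(win by switching) = (8/9) · (1/7) = 8/63 ≈ 0.127.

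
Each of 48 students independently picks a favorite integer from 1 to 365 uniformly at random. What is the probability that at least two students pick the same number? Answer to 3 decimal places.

It's easier to compute the probability that all 48 are distinct.
P(all distinct) = 365/365 · 364/365 · ··· · 318/365 ≈ 0.039.
So the probability of at least one match is 1 − 0.039 = 0.961.

0.961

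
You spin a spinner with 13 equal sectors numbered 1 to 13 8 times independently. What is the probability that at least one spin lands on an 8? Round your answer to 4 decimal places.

P(no spin lands on an 8) = (12/13)^8 ≈ 0.5271.
P(at least one) = 1 − 0.5271 = 0.4729.

0.4729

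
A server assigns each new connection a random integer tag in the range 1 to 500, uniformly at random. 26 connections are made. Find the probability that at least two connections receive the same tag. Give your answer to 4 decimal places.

It's easier to compute the probability that all 26 are distinct.
P(all distinct) = 500/500 · 499/500 · ··· · 475/500 ≈ 0.5162.
So the probability of at least one match is 1 − 0.5162 = 0.4838.

0.4838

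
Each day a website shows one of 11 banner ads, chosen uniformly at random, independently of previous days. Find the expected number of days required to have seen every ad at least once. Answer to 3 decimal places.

After i distinct types are collected, each trial gives a new one with probability (11−i)/11, so the expected wait for the next new type is 11/(11−i).
E = 11/11 + 11/10 + 11/9 + 11/8 + 11/7 + 11/6 + 11/5 + 11/4 + 11/3 + 11/2 + 11/1 = 83711/2520 ≈ 33.219.

33.219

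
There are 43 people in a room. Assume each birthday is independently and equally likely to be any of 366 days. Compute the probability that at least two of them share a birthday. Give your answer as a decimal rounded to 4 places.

0.9234

It's easier to compute the probability that all 43 are distinct.
P(all distinct) = 366/366 · 365/366 · ··· · 324/366 ≈ 0.0766.
So the probability of at least one match is 1 − 0.0766 = 0.9234.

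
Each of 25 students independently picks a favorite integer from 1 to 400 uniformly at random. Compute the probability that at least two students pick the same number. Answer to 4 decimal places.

It's easier to compute the probability that all 25 are distinct.
P(all distinct) = 400/400 · 399/400 · ··· · 376/400 ≈ 0.4650.
So the probability of at least one match is 1 − 0.4650 = 0.5350.

0.5350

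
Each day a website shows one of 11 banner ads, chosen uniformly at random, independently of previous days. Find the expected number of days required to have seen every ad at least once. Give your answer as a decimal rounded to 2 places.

33.22

After i distinct types are collected, each trial gives a new one with probability (11−i)/11, so the expected wait for the next new type is 11/(11−i).
E = 11/11 + 11/10 + 11/9 + 11/8 + 11/7 + 11/6 + 11/5 + 11/4 + 11/3 + 11/2 + 11/1 = 83711/2520 ≈ 33.22.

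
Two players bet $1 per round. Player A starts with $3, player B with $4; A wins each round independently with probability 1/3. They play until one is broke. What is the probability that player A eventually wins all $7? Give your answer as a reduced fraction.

7/127

Let r = q/p = (2/3)/(1/3) = 2. The recurrence P(i) = p·P(i+1) + q·P(i−1) with P(0)=0, P(7)=1 gives P(i) = (1 − r^i)/(1 − r^7).
P(3) = (1 − (2)^3) / (1 − (2)^7) = 7/127.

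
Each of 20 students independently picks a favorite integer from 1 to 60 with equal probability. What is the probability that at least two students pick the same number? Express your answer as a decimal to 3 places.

It's easier to compute the probability that all 20 are distinct.
P(all distinct) = 60/60 · 59/60 · ··· · 41/60 ≈ 0.028.
So the probability of at least one match is 1 − 0.028 = 0.972.

0.972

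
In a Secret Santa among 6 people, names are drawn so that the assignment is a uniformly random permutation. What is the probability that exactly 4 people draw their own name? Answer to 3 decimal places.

0.021

Choose which 4 of the 6 are fixed: C(6,4) = 15 ways.
The remaining 2 must have no fixed point: D(2) = 1.
P = 15·1/720 = 1/48 ≈ 0.021.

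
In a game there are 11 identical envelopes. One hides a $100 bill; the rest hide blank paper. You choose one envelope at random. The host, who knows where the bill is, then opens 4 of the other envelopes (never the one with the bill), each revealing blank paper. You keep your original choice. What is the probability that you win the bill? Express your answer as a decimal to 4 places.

0.0909

The host can always open 4 empty envelopes regardless of your choice, so the reveals give no information about your original envelope.
P(win by staying) = 1/11 ≈ 0.0909.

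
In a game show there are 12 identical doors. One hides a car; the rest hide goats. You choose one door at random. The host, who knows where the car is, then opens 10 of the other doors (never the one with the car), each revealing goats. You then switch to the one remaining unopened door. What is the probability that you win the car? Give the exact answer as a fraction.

11/12

Your original door holds the car with probability 1/12, so the other 11 collectively hold it with probability 11/12.
The host can always find 10 empty doors to open, so the reveals don't change that 11/12; it is now spread over the 1 remaining unopened door.
P(win by switching) = (11/12) · (1/1) = 11/12.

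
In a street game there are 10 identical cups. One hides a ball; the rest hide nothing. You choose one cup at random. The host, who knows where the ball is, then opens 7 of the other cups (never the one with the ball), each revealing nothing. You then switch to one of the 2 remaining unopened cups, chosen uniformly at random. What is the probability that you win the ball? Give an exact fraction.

Your original cup holds the ball with probability 1/10, so the other 9 collectively hold it with probability 9/10.
The host can always find 7 empty cups to open, so the reveals don't change that 9/10; it is now spread over the 2 remaining unopened cups.
P(win by switching) = (9/10) · (1/2) = 9/20.

9/20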